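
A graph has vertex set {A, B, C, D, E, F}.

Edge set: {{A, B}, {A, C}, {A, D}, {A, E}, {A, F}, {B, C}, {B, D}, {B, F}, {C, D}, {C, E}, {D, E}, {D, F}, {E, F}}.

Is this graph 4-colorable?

The chromatic number is 4. A, B, C, D are pairwise adjacent (a clique of size 4), so at least 4 colors are needed.
4 colors suffice: A=2, B=4, C=3, D=1, E=4, F=3.
That is already a proper 4-coloring.

Yes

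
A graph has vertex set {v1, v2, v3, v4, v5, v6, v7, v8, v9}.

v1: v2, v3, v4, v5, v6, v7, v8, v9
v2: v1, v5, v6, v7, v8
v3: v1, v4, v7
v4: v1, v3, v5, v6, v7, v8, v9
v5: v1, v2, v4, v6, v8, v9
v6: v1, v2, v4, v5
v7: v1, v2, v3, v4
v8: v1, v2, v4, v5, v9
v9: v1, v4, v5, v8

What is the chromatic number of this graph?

5

v1, v4, v5, v8, v9 are mutually adjacent (a clique of size 5), so at least 5 colors are needed.
5 colors suffice: v1=1, v2=2, v3=4, v4=2, v5=3, v6=4, v7=3, v8=4, v9=5. No two adjacent vertices share a color.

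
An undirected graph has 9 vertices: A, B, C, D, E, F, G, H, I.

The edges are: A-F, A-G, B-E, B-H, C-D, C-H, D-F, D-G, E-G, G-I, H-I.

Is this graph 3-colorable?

The chromatic number is 3. The cycle I-G-E-B-H-I has odd length 5, so it cannot be 2-colored; at least 3 colors are needed.
3 colors suffice: color red → {F, G, H}; color blue → {A, D, E, I}; color green → {B, C}.
That is already a proper 3-coloring.

Yes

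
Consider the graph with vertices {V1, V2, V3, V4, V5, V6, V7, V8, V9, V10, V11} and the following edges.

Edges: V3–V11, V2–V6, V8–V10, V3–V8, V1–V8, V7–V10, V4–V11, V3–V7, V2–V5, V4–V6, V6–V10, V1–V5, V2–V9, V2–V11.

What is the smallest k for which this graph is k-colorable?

2

V7 and V10 are adjacent, so at least 2 colors are needed.
One proper 2-coloring: V1=1, V2=1, V3=1, V4=1, V5=2, V6=2, V7=2, V8=2, V9=2, V10=1, V11=2. Every edge joins two different colors.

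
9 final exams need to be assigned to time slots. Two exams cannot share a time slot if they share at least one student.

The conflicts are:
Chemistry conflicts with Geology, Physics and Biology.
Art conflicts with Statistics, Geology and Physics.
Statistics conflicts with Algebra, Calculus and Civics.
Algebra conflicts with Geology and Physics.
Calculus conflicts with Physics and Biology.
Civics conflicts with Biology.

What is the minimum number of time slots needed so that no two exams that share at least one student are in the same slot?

2

Civics and Biology conflict, so at least 2 time slots are needed.
2 time slots suffice: time slot 1 → {Statistics, Geology, Physics, Biology}; time slot 2 → {Chemistry, Art, Algebra, Calculus, Civics}. No two conflicting exams share a time slot.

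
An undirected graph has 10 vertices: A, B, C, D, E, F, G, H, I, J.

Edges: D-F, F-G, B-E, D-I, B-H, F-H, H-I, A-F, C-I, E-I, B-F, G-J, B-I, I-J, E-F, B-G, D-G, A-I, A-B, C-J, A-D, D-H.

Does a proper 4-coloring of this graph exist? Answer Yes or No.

The chromatic number is 3. A, B, I form a triangle, so at least 3 colors are needed.
A valid assignment using 3 colors: A=3, B=2, C=3, D=2, E=3, F=1, G=3, H=3, I=1, J=2.
Since 4 ≥ 3, a proper 4-coloring certainly exists.

Yes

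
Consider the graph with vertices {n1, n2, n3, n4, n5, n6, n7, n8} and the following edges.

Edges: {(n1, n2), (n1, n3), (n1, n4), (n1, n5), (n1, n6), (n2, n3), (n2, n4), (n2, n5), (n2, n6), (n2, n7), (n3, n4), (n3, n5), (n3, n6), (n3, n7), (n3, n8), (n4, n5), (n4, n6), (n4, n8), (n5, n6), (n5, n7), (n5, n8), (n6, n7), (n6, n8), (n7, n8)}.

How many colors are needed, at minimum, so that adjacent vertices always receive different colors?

n1, n2, n3, n4, n5, n6 are pairwise adjacent (a clique of size 6), so at least 6 colors are needed.
6 colors suffice: color 1 → {n5}; color 2 → {n3}; color 3 → {n6}; color 4 → {n4, n7}; color 5 → {n2, n8}; color 6 → {n1}. Each edge has distinct colors on its endpoints.

6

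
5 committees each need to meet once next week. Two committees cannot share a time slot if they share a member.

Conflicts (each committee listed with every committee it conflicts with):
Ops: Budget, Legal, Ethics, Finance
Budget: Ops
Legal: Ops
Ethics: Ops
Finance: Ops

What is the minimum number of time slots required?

Ops and Finance conflict, so at least 2 time slots are needed.
Using 2 time slots: Ops=1, Budget=2, Legal=2, Ethics=2, Finance=2. Each listed conflict is separated.

2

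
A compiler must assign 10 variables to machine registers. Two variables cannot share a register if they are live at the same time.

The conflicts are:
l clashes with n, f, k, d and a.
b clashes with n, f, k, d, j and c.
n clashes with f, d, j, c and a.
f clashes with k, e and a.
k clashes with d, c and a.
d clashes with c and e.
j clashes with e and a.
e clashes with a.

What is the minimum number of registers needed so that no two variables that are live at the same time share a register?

b, n, d, c pairwise conflict, so at least 4 registers are needed.
Using 4 registers: l=4, b=2, n=1, f=3, k=1, d=3, j=3, c=4, e=1, a=2. Each listed conflict is separated.

4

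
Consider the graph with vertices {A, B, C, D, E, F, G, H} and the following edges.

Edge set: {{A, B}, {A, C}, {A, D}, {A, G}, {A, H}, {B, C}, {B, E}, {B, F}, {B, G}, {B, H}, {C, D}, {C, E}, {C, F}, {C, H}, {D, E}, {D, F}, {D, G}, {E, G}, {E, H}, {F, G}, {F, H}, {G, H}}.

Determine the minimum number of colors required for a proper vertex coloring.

4

A, B, G, H are mutually adjacent (a clique of size 4), so at least 4 colors are needed.
4 colors suffice: A=4, B=3, C=1, D=2, E=4, F=4, G=1, H=2. No two adjacent vertices share a color.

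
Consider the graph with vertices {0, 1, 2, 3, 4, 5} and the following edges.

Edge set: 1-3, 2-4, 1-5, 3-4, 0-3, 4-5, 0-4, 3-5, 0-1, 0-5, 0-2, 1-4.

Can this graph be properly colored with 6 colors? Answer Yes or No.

The chromatic number is 5. 0, 1, 3, 4, 5 are mutually adjacent (a clique of size 5), so at least 5 colors are needed.
5 colors suffice: color red → {4}; color blue → {0}; color green → {2, 5}; color yellow → {3}; color purple → {1}.
Since 6 ≥ 5, a proper 6-coloring certainly exists.

Yes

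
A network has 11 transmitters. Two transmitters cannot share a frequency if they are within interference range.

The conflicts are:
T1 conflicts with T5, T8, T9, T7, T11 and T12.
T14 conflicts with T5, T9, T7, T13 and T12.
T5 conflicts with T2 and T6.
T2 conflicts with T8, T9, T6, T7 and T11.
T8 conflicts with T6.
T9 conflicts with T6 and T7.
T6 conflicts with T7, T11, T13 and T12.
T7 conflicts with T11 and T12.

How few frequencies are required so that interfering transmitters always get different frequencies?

T2, T9, T6, T7 all conflict with each other, so at least 4 frequencies are needed.
A valid assignment using 4 frequencies: T1=1, T14=1, T5=2, T2=3, T8=2, T9=4, T6=1, T7=2, T11=4, T13=2, T12=3. Each listed conflict is separated.

4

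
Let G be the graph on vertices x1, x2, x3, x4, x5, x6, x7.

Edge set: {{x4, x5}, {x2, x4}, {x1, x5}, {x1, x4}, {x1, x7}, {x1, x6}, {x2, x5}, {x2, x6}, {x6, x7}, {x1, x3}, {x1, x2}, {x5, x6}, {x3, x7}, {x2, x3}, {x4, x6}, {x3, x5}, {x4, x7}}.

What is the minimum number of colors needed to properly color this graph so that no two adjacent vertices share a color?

5

x1, x2, x4, x5, x6 are mutually adjacent (a clique of size 5), so at least 5 colors are needed.
One proper 5-coloring: x1=1, x2=3, x3=2, x4=5, x5=4, x6=2, x7=3. Each edge has distinct colors on its endpoints.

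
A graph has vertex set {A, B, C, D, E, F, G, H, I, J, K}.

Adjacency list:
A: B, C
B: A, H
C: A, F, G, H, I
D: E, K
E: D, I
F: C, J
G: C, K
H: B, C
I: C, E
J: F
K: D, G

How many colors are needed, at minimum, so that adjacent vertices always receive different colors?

G and K are adjacent, so at least 2 colors are needed.
2 colors suffice: A=blue, B=red, C=red, D=blue, E=red, F=blue, G=blue, H=blue, I=blue, J=red, K=red. Each edge has distinct colors on its endpoints.

2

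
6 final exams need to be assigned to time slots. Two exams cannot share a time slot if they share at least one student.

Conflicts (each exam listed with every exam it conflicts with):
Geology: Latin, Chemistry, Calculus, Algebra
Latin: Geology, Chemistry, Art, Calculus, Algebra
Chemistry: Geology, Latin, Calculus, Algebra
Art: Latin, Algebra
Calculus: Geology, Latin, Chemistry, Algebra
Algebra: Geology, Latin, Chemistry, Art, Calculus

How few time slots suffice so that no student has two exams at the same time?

5

Geology, Latin, Chemistry, Calculus, Algebra pairwise conflict, so at least 5 time slots are needed.
A valid assignment using 5 time slots: Geology=5, Latin=1, Chemistry=3, Art=3, Calculus=4, Algebra=2. Each listed conflict is separated.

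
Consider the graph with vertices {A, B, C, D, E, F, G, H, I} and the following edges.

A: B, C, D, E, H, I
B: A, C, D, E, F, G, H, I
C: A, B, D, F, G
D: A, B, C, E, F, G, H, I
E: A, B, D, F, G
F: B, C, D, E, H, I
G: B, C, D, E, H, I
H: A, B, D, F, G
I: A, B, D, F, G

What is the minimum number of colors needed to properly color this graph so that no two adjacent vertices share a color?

4

A, B, D, E form a clique, so at least 4 colors are needed.
4 colors suffice: A=3, B=2, C=4, D=1, E=4, F=3, G=3, H=4, I=4. Every edge joins two different colors.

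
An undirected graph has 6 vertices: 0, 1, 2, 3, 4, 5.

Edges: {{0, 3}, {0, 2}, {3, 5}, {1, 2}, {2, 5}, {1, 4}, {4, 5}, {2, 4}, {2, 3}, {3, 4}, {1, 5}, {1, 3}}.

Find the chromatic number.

1, 2, 3, 4, 5 are mutually adjacent (a clique of size 5), so at least 5 colors are needed.
One proper 5-coloring: 0=green, 1=green, 2=blue, 3=red, 4=yellow, 5=purple. No two adjacent vertices share a color.

5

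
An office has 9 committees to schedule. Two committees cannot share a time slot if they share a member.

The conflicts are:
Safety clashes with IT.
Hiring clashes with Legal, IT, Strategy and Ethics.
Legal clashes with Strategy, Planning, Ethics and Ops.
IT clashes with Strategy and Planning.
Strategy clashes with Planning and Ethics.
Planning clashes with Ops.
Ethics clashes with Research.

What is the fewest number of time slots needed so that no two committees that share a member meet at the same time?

4

Hiring, Legal, Strategy, Ethics pairwise conflict, so at least 4 time slots are needed.
4 time slots suffice: time slot 1 → {Safety, Strategy, Ops, Research}; time slot 2 → {Legal, IT}; time slot 3 → {Planning, Ethics}; time slot 4 → {Hiring}. Every pair that conflicts lands in different time slots.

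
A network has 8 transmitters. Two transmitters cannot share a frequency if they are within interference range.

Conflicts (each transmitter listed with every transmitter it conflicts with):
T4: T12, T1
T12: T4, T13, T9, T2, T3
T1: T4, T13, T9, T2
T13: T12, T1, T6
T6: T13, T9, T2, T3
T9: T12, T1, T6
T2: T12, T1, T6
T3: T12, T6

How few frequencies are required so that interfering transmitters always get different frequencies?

2

T12 and T2 conflict, so at least 2 frequencies are needed.
2 frequencies suffice: frequency 1 → {T12, T1, T6}; frequency 2 → {T4, T13, T9, T2, T3}. Every pair that conflicts lands in different frequencies.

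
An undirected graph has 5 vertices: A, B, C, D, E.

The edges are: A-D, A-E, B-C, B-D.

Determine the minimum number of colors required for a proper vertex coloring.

2

B and D are adjacent, so at least 2 colors are needed.
2 colors suffice: color red → {C, D, E}; color blue → {A, B}. Every edge joins two different colors.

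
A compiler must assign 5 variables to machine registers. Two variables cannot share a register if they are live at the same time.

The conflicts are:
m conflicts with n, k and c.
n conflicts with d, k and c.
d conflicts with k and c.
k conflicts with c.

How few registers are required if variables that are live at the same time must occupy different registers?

n, d, k, c are mutually in conflict, so at least 4 registers are needed.
Using 4 registers: m=4, n=2, d=4, k=1, c=3. Each listed conflict is separated.

4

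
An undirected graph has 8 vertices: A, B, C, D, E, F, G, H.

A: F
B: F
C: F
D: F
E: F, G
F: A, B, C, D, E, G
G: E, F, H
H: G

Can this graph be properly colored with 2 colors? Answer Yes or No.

No

E, F, G form a triangle, so at least 3 colors are needed.
So 2 colors are not enough.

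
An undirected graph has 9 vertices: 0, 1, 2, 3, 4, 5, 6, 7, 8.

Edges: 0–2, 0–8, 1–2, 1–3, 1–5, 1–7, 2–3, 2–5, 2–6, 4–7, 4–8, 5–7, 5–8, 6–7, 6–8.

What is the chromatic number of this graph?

3

1, 5, 7 are mutually adjacent, so at least 3 colors are needed.
One proper 3-coloring: 0=b, 1=b, 2=a, 3=c, 4=b, 5=c, 6=b, 7=a, 8=a. Every edge joins two different colors.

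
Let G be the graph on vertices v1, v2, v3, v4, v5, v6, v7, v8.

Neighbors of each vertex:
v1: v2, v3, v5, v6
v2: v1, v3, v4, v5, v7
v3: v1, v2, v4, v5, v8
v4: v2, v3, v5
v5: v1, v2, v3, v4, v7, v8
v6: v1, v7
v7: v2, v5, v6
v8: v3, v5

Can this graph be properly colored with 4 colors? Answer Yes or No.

The chromatic number is 4. v2, v3, v4, v5 are pairwise adjacent (a clique of size 4), so at least 4 colors are needed.
One proper 4-coloring: v1=Y, v2=B, v3=G, v4=Y, v5=R, v6=R, v7=G, v8=B.
That is already a proper 4-coloring.

Yes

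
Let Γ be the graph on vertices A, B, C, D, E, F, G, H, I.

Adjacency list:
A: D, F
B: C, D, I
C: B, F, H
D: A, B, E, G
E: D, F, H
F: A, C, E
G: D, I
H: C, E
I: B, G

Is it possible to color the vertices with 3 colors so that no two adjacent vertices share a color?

Yes

The chromatic number is 3. The cycle E-D-B-C-H-E has odd length 5, so it cannot be 2-colored; at least 3 colors are needed.
A valid assignment using 3 colors: A=2, B=2, C=3, D=1, E=2, F=1, G=2, H=1, I=1.
That is already a proper 3-coloring.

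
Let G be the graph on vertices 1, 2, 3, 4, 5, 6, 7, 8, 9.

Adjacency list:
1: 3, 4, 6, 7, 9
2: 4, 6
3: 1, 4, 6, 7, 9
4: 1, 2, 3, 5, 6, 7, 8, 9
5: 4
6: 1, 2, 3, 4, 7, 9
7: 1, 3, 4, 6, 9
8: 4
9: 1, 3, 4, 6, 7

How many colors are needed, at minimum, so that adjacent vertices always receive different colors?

1, 3, 4, 6, 7, 9 are pairwise adjacent (a clique of size 6), so at least 6 colors are needed.
6 colors suffice: color a → {4}; color b → {5, 6, 8}; color c → {2, 9}; color d → {7}; color e → {1}; color f → {3}. Each edge has distinct colors on its endpoints.

6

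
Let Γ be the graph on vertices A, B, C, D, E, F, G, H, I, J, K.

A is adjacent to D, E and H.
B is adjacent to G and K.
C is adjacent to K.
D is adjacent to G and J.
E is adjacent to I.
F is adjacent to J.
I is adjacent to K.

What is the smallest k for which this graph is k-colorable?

The cycle D-G-B-K-I-E-A-D has odd length 7, so it cannot be 2-colored; at least 3 colors are needed.
3 colors suffice: color red → {D, E, F, H, K}; color blue → {A, C, G, I, J}; color green → {B}. No two adjacent vertices share a color.

3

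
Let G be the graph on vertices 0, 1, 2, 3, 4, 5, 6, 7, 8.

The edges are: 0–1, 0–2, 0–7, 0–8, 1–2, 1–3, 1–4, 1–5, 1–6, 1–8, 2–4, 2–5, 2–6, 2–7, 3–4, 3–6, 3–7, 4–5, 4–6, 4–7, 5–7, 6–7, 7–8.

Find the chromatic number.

2, 4, 6, 7 form a clique, so at least 4 colors are needed.
4 colors suffice: color red → {1, 7}; color blue → {2, 3, 8}; color green → {0, 4}; color yellow → {5, 6}. Every edge joins two different colors.

4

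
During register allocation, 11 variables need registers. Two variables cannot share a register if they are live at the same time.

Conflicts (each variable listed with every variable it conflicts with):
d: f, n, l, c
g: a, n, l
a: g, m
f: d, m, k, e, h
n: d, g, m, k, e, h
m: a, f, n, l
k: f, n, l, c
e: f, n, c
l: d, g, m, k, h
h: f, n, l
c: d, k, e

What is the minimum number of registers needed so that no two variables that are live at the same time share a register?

2

d and n conflict, so at least 2 registers are needed.
Using 2 registers: d=2, g=2, a=1, f=1, n=1, m=2, k=2, e=2, l=1, h=2, c=1. Each listed conflict is separated.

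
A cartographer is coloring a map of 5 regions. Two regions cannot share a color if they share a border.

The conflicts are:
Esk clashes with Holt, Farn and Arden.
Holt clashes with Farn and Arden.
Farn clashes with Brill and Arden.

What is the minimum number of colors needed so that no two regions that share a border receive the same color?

Esk, Holt, Farn, Arden all conflict with each other, so at least 4 colors are needed.
4 colors suffice: color 1 → {Farn}; color 2 → {Esk, Brill}; color 3 → {Holt}; color 4 → {Arden}. Every pair that conflicts lands in different colors.

4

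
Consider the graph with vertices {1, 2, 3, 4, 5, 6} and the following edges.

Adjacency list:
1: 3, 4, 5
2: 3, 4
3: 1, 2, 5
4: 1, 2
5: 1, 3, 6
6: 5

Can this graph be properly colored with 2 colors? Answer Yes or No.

No

1, 3, 5 are mutually adjacent, so at least 3 colors are needed.
So 2 colors are not enough.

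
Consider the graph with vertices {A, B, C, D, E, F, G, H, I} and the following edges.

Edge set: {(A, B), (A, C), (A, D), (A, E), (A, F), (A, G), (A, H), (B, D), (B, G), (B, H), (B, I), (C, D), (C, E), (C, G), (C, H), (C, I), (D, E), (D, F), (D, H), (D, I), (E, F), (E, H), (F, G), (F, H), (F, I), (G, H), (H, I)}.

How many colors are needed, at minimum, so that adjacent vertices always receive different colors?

5

A, D, E, F, H are pairwise adjacent (a clique of size 5), so at least 5 colors are needed.
5 colors suffice: color 1 → {H}; color 2 → {D, G}; color 3 → {A, I}; color 4 → {B, C, F}; color 5 → {E}. Each edge has distinct colors on its endpoints.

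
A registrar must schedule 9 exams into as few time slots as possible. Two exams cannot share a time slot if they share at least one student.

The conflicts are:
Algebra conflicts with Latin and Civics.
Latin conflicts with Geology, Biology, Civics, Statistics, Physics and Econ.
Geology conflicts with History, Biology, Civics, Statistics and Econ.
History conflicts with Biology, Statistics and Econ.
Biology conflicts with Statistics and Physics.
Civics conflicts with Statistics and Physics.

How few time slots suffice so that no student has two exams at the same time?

4

Geology, History, Biology, Statistics all conflict with each other, so at least 4 time slots are needed.
4 time slots suffice: time slot 1 → {Latin, History}; time slot 2 → {Algebra, Geology, Physics}; time slot 3 → {Biology, Civics, Econ}; time slot 4 → {Statistics}. No two conflicting exams share a time slot.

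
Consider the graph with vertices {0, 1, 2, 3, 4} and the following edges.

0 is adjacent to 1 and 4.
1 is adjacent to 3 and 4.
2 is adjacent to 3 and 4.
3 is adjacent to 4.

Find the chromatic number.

0, 1, 4 form a triangle, so at least 3 colors are needed.
A valid assignment using 3 colors: 0=green, 1=blue, 2=blue, 3=green, 4=red. No two adjacent vertices share a color.

3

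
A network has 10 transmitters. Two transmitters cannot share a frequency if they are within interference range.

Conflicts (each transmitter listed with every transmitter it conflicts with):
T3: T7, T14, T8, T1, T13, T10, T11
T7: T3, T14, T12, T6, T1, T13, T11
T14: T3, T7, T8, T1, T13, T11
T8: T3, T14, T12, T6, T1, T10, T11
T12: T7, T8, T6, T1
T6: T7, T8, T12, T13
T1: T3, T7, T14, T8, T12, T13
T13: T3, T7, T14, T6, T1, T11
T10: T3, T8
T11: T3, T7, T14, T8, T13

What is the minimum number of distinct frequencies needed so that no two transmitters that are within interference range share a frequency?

5

T3, T7, T14, T1, T13 are mutually in conflict, so at least 5 frequencies are needed.
5 frequencies suffice: frequency 1 → {T7, T8}; frequency 2 → {T3, T12}; frequency 3 → {T6, T1, T10, T11}; frequency 4 → {T13}; frequency 5 → {T14}. No two conflicting transmitters share a frequency.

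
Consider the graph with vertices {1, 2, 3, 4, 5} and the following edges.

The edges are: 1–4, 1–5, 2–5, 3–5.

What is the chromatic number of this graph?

2

1 and 4 are adjacent, so at least 2 colors are needed.
2 colors suffice: color a → {4, 5}; color b → {1, 2, 3}. Every edge joins two different colors.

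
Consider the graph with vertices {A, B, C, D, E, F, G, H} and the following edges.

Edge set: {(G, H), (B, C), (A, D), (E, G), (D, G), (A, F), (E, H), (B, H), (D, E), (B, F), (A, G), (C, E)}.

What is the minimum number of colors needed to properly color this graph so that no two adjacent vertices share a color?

3

A, D, G are mutually adjacent, so at least 3 colors are needed.
3 colors suffice: color 1 → {B, G}; color 2 → {A, E}; color 3 → {C, D, F, H}. Each edge has distinct colors on its endpoints.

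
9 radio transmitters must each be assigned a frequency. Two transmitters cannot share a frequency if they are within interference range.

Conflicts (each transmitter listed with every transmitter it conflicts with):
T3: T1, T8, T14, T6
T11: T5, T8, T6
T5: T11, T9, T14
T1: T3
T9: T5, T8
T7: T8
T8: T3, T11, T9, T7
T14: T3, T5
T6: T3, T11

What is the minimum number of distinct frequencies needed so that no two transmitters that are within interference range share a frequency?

The cycle T5-T9-T8-T3-T14-T5 has odd length 5, so it cannot be 2-colored; at least 3 frequencies are needed.
3 frequencies suffice: frequency 1 → {T5, T1, T8, T6}; frequency 2 → {T3, T11, T9, T7}; frequency 3 → {T14}. No two conflicting transmitters share a frequency.

3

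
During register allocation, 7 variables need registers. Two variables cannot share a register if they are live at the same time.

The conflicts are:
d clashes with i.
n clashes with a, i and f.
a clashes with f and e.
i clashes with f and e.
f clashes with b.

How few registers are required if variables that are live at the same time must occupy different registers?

n, i, f are mutually in conflict, so at least 3 registers are needed.
3 registers suffice: d=2, n=3, a=1, i=1, f=2, b=1, e=2. Every pair that conflicts lands in different registers.

3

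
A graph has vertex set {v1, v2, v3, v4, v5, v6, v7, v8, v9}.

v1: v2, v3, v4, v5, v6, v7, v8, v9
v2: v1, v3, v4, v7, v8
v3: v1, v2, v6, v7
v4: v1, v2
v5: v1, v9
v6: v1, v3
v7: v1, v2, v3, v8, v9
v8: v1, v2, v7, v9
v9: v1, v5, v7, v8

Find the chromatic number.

4

v1, v7, v8, v9 are pairwise adjacent (a clique of size 4), so at least 4 colors are needed.
One proper 4-coloring: v1=red, v2=green, v3=yellow, v4=blue, v5=blue, v6=blue, v7=blue, v8=yellow, v9=green. Every edge joins two different colors.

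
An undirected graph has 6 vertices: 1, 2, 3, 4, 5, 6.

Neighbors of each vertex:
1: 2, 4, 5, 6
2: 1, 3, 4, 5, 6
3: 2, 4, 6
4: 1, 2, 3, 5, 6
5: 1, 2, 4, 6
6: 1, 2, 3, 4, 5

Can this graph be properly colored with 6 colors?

The chromatic number is 5. 1, 2, 4, 5, 6 are mutually adjacent (a clique of size 5), so at least 5 colors are needed.
5 colors suffice: color a → {6}; color b → {4}; color c → {2}; color d → {1, 3}; color e → {5}.
Since 6 ≥ 5, a proper 6-coloring certainly exists.

Yes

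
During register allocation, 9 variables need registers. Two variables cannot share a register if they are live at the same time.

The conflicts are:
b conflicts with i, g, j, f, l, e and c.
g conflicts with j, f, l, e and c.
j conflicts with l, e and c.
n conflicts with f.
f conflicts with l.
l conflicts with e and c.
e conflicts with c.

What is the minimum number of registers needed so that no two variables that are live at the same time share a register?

6

b, g, j, l, e, c are mutually in conflict, so at least 6 registers are needed.
6 registers suffice: register 1 → {b, n}; register 2 → {i, g}; register 3 → {l}; register 4 → {f, e}; register 5 → {j}; register 6 → {c}. Every pair that conflicts lands in different registers.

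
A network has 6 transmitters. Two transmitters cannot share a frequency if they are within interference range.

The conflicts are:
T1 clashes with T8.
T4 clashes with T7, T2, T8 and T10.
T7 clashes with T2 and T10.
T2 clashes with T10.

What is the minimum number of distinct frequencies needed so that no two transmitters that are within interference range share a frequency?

4

T4, T7, T2, T10 are mutually in conflict, so at least 4 frequencies are needed.
4 frequencies suffice: frequency 1 → {T1, T4}; frequency 2 → {T8, T10}; frequency 3 → {T2}; frequency 4 → {T7}. Every pair that conflicts lands in different frequencies.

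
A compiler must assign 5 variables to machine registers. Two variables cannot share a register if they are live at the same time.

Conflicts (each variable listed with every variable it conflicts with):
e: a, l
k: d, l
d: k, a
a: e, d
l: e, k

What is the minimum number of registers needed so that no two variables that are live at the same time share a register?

3

The cycle a-d-k-l-e-a has odd length 5, so it cannot be 2-colored; at least 3 registers are needed.
A valid assignment using 3 registers: e=2, k=1, d=2, a=1, l=3. Every pair that conflicts lands in different registers.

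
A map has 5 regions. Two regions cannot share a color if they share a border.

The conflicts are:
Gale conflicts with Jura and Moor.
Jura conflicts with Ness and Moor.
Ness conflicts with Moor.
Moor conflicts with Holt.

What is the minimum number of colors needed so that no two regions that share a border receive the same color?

3

Gale, Jura, Moor all conflict with each other, so at least 3 colors are needed.
3 colors suffice: color 1 → {Moor}; color 2 → {Jura, Holt}; color 3 → {Gale, Ness}. No two conflicting regions share a color.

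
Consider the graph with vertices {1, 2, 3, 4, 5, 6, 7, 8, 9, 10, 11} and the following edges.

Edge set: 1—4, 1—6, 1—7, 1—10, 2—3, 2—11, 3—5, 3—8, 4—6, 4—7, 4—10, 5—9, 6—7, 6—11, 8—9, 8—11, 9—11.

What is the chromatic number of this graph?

1, 4, 6, 7 form a clique, so at least 4 colors are needed.
4 colors suffice: color a → {1, 3, 11}; color b → {2, 4, 9}; color c → {5, 6, 8, 10}; color d → {7}. No two adjacent vertices share a color.

4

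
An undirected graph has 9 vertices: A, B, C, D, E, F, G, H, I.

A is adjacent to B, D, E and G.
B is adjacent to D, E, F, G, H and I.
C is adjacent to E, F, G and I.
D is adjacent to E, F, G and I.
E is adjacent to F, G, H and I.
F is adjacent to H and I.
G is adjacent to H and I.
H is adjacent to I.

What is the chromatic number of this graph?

A, B, D, E, G form a clique, so at least 5 colors are needed.
5 colors suffice: color red → {E}; color blue → {A, I}; color green → {B, C}; color yellow → {F, G}; color purple → {D, H}. No two adjacent vertices share a color.

5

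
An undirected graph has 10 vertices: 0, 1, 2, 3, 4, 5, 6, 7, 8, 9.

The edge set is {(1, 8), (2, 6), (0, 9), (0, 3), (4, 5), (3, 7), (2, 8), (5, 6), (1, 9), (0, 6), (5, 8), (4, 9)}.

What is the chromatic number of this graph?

The cycle 4-5-6-0-9-4 has odd length 5, so it cannot be 2-colored; at least 3 colors are needed.
A valid assignment using 3 colors: 0=b, 1=b, 2=b, 3=a, 4=c, 5=b, 6=a, 7=b, 8=a, 9=a. Every edge joins two different colors.

3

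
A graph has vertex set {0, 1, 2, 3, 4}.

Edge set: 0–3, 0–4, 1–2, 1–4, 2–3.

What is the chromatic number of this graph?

The cycle 2-3-0-4-1-2 has odd length 5, so it cannot be 2-colored; at least 3 colors are needed.
One proper 3-coloring: 0=red, 1=blue, 2=red, 3=blue, 4=green. No two adjacent vertices share a color.

3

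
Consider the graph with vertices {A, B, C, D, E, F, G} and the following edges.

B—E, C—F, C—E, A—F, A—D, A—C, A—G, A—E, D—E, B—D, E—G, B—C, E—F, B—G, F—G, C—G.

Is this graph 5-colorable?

The chromatic number is 5. A, C, E, F, G are pairwise adjacent (a clique of size 5), so at least 5 colors are needed.
5 colors suffice: color 1 → {E}; color 2 → {A, B}; color 3 → {D, G}; color 4 → {C}; color 5 → {F}.
That is already a proper 5-coloring.

Yes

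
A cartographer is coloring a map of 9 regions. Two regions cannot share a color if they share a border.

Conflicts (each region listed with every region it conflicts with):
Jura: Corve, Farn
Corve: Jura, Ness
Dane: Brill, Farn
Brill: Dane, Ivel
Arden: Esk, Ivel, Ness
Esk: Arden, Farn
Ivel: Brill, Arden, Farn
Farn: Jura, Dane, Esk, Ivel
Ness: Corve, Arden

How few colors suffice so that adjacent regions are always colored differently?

2

Dane and Farn conflict, so at least 2 colors are needed.
2 colors suffice: color 1 → {Corve, Brill, Arden, Farn}; color 2 → {Jura, Dane, Esk, Ivel, Ness}. No two conflicting regions share a color.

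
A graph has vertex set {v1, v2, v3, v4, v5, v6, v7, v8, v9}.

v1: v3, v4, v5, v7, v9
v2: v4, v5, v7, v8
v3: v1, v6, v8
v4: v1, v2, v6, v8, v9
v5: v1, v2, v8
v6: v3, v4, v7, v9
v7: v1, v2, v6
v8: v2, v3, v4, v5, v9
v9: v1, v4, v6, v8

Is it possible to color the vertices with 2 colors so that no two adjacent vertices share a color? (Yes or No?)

v1, v4, v9 form a triangle, so at least 3 colors are needed.
So 2 colors are not enough.

No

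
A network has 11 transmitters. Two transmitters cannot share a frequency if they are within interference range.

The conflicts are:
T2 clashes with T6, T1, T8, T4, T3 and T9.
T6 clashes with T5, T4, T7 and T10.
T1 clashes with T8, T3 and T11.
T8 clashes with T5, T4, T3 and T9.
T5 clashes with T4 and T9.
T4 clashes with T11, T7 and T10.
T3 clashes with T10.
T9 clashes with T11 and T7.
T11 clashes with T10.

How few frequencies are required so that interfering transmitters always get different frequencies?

4

T2, T1, T8, T3 pairwise conflict, so at least 4 frequencies are needed.
4 frequencies suffice: frequency 1 → {T1, T4, T9}; frequency 2 → {T6, T8, T11}; frequency 3 → {T2, T5, T7, T10}; frequency 4 → {T3}. No two conflicting transmitters share a frequency.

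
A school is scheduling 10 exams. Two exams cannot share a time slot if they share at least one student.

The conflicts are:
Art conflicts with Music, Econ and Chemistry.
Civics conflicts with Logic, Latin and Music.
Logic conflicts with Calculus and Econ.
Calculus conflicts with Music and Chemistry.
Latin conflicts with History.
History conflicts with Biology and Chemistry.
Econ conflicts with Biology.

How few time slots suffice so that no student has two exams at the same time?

The cycle Chemistry-History-Biology-Econ-Art-Chemistry has odd length 5, so it cannot be 2-colored; at least 3 time slots are needed.
Using 3 time slots: Art=3, Civics=1, Logic=2, Calculus=1, Latin=2, Music=2, History=1, Econ=1, Biology=2, Chemistry=2. No two conflicting exams share a time slot.

3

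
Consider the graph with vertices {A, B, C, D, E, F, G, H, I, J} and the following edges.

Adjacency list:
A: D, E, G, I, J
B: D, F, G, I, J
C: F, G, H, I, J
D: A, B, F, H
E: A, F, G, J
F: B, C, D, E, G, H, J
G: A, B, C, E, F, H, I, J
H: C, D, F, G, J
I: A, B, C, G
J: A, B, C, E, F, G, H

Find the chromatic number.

C, F, G, H, J are pairwise adjacent (a clique of size 5), so at least 5 colors are needed.
One proper 5-coloring: A=2, B=4, C=4, D=1, E=4, F=2, G=1, H=5, I=3, J=3. Every edge joins two different colors.

5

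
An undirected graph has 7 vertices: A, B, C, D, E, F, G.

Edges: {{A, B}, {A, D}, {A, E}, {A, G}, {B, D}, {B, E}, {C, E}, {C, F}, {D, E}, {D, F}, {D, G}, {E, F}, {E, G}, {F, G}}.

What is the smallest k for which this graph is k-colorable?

A, B, D, E are mutually adjacent (a clique of size 4), so at least 4 colors are needed.
4 colors suffice: A=green, B=yellow, C=blue, D=blue, E=red, F=green, G=yellow. Each edge has distinct colors on its endpoints.

4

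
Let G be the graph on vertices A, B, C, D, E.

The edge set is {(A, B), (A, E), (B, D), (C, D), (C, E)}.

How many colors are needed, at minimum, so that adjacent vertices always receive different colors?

3

The cycle A-B-D-C-E-A has odd length 5, so it cannot be 2-colored; at least 3 colors are needed.
3 colors suffice: color red → {A, D}; color blue → {B, E}; color green → {C}. Each edge has distinct colors on its endpoints.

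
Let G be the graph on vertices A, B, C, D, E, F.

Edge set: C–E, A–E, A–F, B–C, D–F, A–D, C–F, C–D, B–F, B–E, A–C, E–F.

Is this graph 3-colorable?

No

A, C, D, F are mutually adjacent (a clique of size 4), so at least 4 colors are needed.
So 3 colors are not enough.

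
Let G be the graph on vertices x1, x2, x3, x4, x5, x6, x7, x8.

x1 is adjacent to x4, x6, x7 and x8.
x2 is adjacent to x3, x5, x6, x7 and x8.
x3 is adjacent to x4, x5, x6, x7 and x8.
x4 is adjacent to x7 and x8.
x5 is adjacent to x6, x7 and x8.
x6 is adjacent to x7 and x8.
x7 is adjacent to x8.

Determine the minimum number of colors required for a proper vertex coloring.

x2, x3, x5, x6, x7, x8 are mutually adjacent (a clique of size 6), so at least 6 colors are needed.
6 colors suffice: color 1 → {x8}; color 2 → {x7}; color 3 → {x4, x6}; color 4 → {x1, x3}; color 5 → {x2}; color 6 → {x5}. No two adjacent vertices share a color.

6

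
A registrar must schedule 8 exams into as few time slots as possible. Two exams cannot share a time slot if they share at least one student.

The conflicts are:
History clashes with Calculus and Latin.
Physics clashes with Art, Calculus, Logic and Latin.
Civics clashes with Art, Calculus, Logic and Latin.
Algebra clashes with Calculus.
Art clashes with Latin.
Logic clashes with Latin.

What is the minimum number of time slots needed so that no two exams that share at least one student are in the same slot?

3

Civics, Art, Latin pairwise conflict, so at least 3 time slots are needed.
3 time slots suffice: time slot 1 → {Calculus, Latin}; time slot 2 → {History, Physics, Civics, Algebra}; time slot 3 → {Art, Logic}. Every pair that conflicts lands in different time slots.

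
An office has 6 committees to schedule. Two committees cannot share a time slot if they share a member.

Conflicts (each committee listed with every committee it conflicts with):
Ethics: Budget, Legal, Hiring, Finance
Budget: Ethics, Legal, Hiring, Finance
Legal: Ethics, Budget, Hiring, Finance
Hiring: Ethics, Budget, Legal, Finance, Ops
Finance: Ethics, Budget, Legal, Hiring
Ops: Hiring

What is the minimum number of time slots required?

5

Ethics, Budget, Legal, Hiring, Finance pairwise conflict, so at least 5 time slots are needed.
Using 5 time slots: Ethics=4, Budget=3, Legal=2, Hiring=1, Finance=5, Ops=2. Every pair that conflicts lands in different time slots.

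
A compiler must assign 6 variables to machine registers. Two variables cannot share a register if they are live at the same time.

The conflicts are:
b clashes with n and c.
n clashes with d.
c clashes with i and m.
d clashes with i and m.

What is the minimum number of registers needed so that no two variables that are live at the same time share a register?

The cycle d-n-b-c-i-d has odd length 5, so it cannot be 2-colored; at least 3 registers are needed.
Using 3 registers: b=2, n=3, c=1, d=1, i=2, m=2. Every pair that conflicts lands in different registers.

3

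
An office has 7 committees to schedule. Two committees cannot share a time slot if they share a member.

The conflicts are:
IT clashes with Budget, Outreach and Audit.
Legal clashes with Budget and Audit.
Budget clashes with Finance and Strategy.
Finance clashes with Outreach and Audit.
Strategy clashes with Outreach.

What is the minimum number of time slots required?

Strategy and Outreach conflict, so at least 2 time slots are needed.
2 time slots suffice: IT=2, Legal=2, Budget=1, Finance=2, Strategy=2, Outreach=1, Audit=1. Every pair that conflicts lands in different time slots.

2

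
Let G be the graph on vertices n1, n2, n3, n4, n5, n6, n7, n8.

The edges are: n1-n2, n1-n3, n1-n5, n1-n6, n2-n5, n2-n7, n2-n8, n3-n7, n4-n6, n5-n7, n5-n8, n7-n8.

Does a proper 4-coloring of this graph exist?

The chromatic number is 4. n2, n5, n7, n8 are mutually adjacent (a clique of size 4), so at least 4 colors are needed.
4 colors suffice: color 1 → {n3, n5, n6}; color 2 → {n1, n4, n7}; color 3 → {n2}; color 4 → {n8}.
That is already a proper 4-coloring.

Yes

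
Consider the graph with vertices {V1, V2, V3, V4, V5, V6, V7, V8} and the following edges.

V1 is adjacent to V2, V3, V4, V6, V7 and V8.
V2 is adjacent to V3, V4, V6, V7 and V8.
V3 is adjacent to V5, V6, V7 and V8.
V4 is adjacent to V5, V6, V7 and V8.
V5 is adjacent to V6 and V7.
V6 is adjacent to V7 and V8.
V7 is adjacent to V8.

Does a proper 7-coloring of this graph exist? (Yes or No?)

The chromatic number is 6. V1, V2, V4, V6, V7, V8 are pairwise adjacent (a clique of size 6), so at least 6 colors are needed.
A valid assignment using 6 colors: V1=5, V2=4, V3=6, V4=6, V5=3, V6=1, V7=2, V8=3.
Since 7 ≥ 6, a proper 7-coloring certainly exists.

Yes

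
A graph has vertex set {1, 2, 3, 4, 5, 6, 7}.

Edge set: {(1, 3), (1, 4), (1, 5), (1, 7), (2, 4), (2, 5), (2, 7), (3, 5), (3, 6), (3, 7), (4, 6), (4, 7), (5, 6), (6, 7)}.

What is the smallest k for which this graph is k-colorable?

3

3, 6, 7 form a triangle, so at least 3 colors are needed.
One proper 3-coloring: 1=green, 2=green, 3=blue, 4=blue, 5=red, 6=green, 7=red. Each edge has distinct colors on its endpoints.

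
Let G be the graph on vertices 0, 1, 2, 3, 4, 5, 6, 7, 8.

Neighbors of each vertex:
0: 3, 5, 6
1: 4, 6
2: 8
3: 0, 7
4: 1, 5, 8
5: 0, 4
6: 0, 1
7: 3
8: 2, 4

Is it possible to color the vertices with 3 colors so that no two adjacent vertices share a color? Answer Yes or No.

Yes

The chromatic number is 3. The cycle 1-6-0-5-4-1 has odd length 5, so it cannot be 2-colored; at least 3 colors are needed.
One proper 3-coloring: 0=a, 1=c, 2=a, 3=b, 4=a, 5=b, 6=b, 7=a, 8=b.
That is already a proper 3-coloring.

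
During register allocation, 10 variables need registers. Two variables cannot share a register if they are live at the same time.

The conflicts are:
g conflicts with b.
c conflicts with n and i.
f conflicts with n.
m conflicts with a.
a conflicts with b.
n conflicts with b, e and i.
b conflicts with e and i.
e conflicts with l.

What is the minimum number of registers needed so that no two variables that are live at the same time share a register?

n, b, e all conflict with each other, so at least 3 registers are needed.
A valid assignment using 3 registers: g=1, c=2, f=2, m=2, a=1, n=1, b=2, e=3, i=3, l=1. No two conflicting variables share a register.

3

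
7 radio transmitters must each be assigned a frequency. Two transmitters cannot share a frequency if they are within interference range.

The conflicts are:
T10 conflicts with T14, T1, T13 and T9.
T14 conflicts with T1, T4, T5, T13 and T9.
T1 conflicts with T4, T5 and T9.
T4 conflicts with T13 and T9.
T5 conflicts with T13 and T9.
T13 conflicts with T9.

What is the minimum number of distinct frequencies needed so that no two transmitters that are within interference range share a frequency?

T14, T1, T5, T9 all conflict with each other, so at least 4 frequencies are needed.
4 frequencies suffice: T10=4, T14=1, T1=3, T4=4, T5=4, T13=3, T9=2. Every pair that conflicts lands in different frequencies.

4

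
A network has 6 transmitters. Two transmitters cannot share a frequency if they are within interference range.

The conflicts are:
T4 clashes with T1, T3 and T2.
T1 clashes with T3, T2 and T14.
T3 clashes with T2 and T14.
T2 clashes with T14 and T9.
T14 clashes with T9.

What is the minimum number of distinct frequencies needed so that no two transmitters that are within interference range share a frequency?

4

T4, T1, T3, T2 all conflict with each other, so at least 4 frequencies are needed.
Using 4 frequencies: T4=4, T1=2, T3=3, T2=1, T14=4, T9=2. Every pair that conflicts lands in different frequencies.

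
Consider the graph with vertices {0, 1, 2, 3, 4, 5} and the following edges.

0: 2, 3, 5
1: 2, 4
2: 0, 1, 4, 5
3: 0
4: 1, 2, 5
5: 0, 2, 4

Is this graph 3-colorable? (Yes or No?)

The chromatic number is 3. 2, 4, 5 are pairwise adjacent, so at least 3 colors are needed.
3 colors suffice: color red → {2, 3}; color blue → {1, 5}; color green → {0, 4}.
That is already a proper 3-coloring.

Yes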